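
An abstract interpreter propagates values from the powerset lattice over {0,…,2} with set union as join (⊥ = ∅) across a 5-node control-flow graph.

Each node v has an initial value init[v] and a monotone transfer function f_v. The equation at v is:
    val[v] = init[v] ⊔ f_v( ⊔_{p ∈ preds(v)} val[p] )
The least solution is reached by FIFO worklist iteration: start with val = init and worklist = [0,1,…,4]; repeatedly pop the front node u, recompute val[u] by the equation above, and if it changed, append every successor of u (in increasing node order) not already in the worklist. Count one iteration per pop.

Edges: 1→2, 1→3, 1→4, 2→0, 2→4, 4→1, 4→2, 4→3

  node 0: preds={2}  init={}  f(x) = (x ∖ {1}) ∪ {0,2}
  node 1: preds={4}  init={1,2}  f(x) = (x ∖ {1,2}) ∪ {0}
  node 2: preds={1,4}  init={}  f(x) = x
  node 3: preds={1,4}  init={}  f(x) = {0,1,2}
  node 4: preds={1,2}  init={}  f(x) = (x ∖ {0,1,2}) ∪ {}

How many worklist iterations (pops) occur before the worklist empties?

6

Trace (6 dequeues):
  [1] u=0 | in {} | out {0,2} | prev {} | push {}
  [2] u=1 | in {} | out {0,1,2} | prev {1,2} | push {}
  [3] u=2 | in {0,1,2} | out {0,1,2} | prev {} | push {0}
  [4] u=3 | in {0,1,2} | out {0,1,2} | prev {} | push {}
  [5] u=4 | in {0,1,2} | out {} | ==
  [6] u=0 | in {0,1,2} | out {0,2} | ==

Converged values:
  [0] {0,2}
  [1] {0,1,2}
  [2] {0,1,2}
  [3] {0,1,2}
  [4] {}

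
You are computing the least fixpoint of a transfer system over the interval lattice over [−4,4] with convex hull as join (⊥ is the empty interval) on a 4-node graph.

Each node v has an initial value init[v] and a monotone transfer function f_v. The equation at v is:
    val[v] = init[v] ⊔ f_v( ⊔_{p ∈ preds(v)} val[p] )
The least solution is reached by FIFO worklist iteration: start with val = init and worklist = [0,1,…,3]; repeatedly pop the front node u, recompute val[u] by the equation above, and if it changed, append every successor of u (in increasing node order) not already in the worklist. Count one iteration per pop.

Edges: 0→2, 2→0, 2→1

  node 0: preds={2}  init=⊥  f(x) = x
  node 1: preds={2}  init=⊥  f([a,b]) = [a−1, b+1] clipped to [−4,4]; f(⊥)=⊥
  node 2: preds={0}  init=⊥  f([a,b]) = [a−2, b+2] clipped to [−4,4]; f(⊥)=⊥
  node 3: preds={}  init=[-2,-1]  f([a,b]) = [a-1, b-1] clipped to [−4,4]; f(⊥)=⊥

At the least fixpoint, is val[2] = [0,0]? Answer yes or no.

no

Worklist (4 pops):
  #1 pop 0: in=⊥ → ⊥ (no change)
  #2 pop 1: in=⊥ → ⊥ (no change)
  #3 pop 2: in=⊥ → ⊥ (no change)
  #4 pop 3: in=⊥ → [-2,-1] (no change)

Fixpoint:
  val[0] = ⊥
  val[1] = ⊥
  val[2] = ⊥
  val[3] = [-2,-1]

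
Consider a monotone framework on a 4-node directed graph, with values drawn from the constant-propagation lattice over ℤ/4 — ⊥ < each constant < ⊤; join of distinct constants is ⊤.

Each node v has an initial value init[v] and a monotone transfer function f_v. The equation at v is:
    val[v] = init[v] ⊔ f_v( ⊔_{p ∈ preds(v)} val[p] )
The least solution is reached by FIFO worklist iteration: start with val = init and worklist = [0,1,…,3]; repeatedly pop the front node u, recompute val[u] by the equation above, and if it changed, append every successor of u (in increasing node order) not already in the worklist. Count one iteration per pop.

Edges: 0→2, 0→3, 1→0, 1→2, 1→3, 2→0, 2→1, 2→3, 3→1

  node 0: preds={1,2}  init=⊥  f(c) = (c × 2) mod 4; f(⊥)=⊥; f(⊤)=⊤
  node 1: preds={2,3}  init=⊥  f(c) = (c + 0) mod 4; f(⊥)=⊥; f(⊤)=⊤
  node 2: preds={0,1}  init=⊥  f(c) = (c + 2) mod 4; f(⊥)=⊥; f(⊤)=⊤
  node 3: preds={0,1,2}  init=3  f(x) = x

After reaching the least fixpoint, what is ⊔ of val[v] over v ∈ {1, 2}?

Worklist (10 pops):
  #1 pop 0: in=⊥ → ⊥ (no change)
  #2 pop 1: in=3 → 3 (was ⊥); enqueue [0]
  #3 pop 2: in=3 → 1 (was ⊥); enqueue [1]
  #4 pop 3: in=⊤ → ⊤ (was 3); enqueue []
  #5 pop 0: in=⊤ → ⊤ (was ⊥); enqueue [2,3]
  #6 pop 1: in=⊤ → ⊤ (was 3); enqueue [0]
  #7 pop 2: in=⊤ → ⊤ (was 1); enqueue [1]
  #8 pop 3: in=⊤ → ⊤ (no change)
  #9 pop 0: in=⊤ → ⊤ (no change)
  #10 pop 1: in=⊤ → ⊤ (no change)

Fixpoint:
  val[0] = ⊤
  val[1] = ⊤
  val[2] = ⊤
  val[3] = ⊤

⊤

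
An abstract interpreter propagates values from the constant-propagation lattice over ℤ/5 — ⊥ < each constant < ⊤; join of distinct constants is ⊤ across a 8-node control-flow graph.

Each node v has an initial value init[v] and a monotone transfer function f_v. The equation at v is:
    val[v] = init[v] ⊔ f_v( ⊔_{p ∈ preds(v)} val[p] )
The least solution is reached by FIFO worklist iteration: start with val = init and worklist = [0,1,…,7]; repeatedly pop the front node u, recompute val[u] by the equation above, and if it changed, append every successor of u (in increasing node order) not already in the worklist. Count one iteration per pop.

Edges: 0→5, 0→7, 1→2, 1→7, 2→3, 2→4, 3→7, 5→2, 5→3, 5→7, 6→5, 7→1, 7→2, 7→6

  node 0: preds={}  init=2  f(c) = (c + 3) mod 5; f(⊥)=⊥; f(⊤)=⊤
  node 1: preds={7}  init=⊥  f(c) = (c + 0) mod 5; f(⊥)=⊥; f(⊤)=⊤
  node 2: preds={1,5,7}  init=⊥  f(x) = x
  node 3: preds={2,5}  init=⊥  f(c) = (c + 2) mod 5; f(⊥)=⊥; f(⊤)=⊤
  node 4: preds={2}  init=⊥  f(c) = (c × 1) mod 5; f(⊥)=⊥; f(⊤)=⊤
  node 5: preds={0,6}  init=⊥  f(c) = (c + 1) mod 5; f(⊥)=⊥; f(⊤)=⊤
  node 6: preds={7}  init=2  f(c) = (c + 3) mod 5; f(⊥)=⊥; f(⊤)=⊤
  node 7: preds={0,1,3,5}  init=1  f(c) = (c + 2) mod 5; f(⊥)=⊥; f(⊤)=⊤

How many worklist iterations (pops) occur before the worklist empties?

17

Trace (17 dequeues):
  [1] u=0 | in ⊥ | out 2 | ==
  [2] u=1 | in 1 | out 1 | prev ⊥ | push {}
  [3] u=2 | in 1 | out 1 | prev ⊥ | push {}
  [4] u=3 | in 1 | out 3 | prev ⊥ | push {}
  [5] u=4 | in 1 | out 1 | prev ⊥ | push {}
  [6] u=5 | in 2 | out 3 | prev ⊥ | push {2,3}
  [7] u=6 | in 1 | out ⊤ | prev 2 | push {5}
  [8] u=7 | in ⊤ | out ⊤ | prev 1 | push {1,6}
  [9] u=2 | in ⊤ | out ⊤ | prev 1 | push {4}
  [10] u=3 | in ⊤ | out ⊤ | prev 3 | push {7}
  [11] u=5 | in ⊤ | out ⊤ | prev 3 | push {2,3}
  [12] u=1 | in ⊤ | out ⊤ | prev 1 | push {}
  [13] u=6 | in ⊤ | out ⊤ | ==
  [14] u=4 | in ⊤ | out ⊤ | prev 1 | push {}
  [15] u=7 | in ⊤ | out ⊤ | ==
  [16] u=2 | in ⊤ | out ⊤ | ==
  [17] u=3 | in ⊤ | out ⊤ | ==

Converged values:
  [0] 2
  [1] ⊤
  [2] ⊤
  [3] ⊤
  [4] ⊤
  [5] ⊤
  [6] ⊤
  [7] ⊤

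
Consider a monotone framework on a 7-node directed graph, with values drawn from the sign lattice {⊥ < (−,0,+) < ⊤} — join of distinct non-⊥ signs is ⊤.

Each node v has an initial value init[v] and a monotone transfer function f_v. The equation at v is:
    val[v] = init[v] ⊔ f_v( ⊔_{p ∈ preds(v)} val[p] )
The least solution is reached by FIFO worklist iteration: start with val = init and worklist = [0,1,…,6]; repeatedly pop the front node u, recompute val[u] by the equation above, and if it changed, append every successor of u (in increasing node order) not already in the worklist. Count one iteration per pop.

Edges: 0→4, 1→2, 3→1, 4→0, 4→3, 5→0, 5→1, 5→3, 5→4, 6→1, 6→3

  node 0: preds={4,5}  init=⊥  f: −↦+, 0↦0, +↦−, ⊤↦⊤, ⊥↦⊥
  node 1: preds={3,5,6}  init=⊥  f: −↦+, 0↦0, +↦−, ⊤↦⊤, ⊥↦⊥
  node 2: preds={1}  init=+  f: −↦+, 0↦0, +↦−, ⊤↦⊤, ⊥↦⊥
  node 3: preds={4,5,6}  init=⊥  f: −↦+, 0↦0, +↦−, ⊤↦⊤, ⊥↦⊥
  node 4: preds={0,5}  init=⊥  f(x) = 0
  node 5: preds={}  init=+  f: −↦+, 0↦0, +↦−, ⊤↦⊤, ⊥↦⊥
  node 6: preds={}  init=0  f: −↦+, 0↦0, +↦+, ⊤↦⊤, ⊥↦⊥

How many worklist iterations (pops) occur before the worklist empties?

11

Trace (11 dequeues):
  [1] u=0 | in + | out − | prev ⊥ | push {}
  [2] u=1 | in ⊤ | out ⊤ | prev ⊥ | push {}
  [3] u=2 | in ⊤ | out ⊤ | prev + | push {}
  [4] u=3 | in ⊤ | out ⊤ | prev ⊥ | push {1}
  [5] u=4 | in ⊤ | out 0 | prev ⊥ | push {0,3}
  [6] u=5 | in ⊥ | out + | ==
  [7] u=6 | in ⊥ | out 0 | ==
  [8] u=1 | in ⊤ | out ⊤ | ==
  [9] u=0 | in ⊤ | out ⊤ | prev − | push {4}
  [10] u=3 | in ⊤ | out ⊤ | ==
  [11] u=4 | in ⊤ | out 0 | ==

Converged values:
  [0] ⊤
  [1] ⊤
  [2] ⊤
  [3] ⊤
  [4] 0
  [5] +
  [6] 0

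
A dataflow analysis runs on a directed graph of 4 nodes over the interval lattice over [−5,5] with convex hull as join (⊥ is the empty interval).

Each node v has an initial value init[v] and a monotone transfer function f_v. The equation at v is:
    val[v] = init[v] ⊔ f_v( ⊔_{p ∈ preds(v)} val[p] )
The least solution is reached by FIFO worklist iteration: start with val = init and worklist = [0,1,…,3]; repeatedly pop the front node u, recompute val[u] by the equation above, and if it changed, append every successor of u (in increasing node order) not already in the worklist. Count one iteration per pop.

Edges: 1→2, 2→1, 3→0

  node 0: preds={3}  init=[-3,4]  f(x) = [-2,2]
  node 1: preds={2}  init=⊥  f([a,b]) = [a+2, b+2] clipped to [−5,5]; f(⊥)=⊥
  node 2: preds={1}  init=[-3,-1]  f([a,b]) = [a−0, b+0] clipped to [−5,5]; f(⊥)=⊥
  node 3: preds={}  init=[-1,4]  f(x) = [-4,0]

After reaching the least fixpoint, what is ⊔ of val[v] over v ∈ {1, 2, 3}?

Worklist (10 pops):
  #1 pop 0: in=[-1,4] → [-3,4] (no change)
  #2 pop 1: in=[-3,-1] → [-1,1] (was ⊥); enqueue []
  #3 pop 2: in=[-1,1] → [-3,1] (was [-3,-1]); enqueue [1]
  #4 pop 3: in=⊥ → [-4,4] (was [-1,4]); enqueue [0]
  #5 pop 1: in=[-3,1] → [-1,3] (was [-1,1]); enqueue [2]
  #6 pop 0: in=[-4,4] → [-3,4] (no change)
  #7 pop 2: in=[-1,3] → [-3,3] (was [-3,1]); enqueue [1]
  #8 pop 1: in=[-3,3] → [-1,5] (was [-1,3]); enqueue [2]
  #9 pop 2: in=[-1,5] → [-3,5] (was [-3,3]); enqueue [1]
  #10 pop 1: in=[-3,5] → [-1,5] (no change)

Fixpoint:
  val[0] = [-3,4]
  val[1] = [-1,5]
  val[2] = [-3,5]
  val[3] = [-4,4]

[-4,5]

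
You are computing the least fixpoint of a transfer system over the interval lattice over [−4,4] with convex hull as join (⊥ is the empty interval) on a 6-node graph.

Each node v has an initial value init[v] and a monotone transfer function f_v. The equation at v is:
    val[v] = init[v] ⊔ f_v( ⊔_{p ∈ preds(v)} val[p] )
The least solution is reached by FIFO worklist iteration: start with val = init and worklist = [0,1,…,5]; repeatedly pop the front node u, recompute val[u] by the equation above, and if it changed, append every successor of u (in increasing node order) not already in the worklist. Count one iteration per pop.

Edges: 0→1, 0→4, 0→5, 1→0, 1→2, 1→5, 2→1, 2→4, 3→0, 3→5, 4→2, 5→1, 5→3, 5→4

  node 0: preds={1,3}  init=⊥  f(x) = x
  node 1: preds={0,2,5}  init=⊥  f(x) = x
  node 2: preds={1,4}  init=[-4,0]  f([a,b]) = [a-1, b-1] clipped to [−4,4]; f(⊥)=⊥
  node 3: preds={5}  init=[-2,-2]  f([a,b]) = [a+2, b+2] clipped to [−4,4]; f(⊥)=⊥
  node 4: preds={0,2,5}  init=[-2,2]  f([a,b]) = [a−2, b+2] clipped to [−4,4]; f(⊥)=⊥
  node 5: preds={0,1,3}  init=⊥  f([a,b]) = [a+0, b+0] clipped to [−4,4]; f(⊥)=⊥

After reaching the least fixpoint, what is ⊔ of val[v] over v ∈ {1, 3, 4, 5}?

Worklist (25 pops):
  #1 pop 0: in=[-2,-2] → [-2,-2] (was ⊥); enqueue []
  #2 pop 1: in=[-4,0] → [-4,0] (was ⊥); enqueue [0]
  #3 pop 2: in=[-4,2] → [-4,1] (was [-4,0]); enqueue [1]
  #4 pop 3: in=⊥ → [-2,-2] (no change)
  #5 pop 4: in=[-4,1] → [-4,3] (was [-2,2]); enqueue [2]
  #6 pop 5: in=[-4,0] → [-4,0] (was ⊥); enqueue [3,4]
  #7 pop 0: in=[-4,0] → [-4,0] (was [-2,-2]); enqueue [5]
  #8 pop 1: in=[-4,1] → [-4,1] (was [-4,0]); enqueue [0]
  #9 pop 2: in=[-4,3] → [-4,2] (was [-4,1]); enqueue [1]
  #10 pop 3: in=[-4,0] → [-2,2] (was [-2,-2]); enqueue []
  #11 pop 4: in=[-4,2] → [-4,4] (was [-4,3]); enqueue [2]
  #12 pop 5: in=[-4,2] → [-4,2] (was [-4,0]); enqueue [3,4]
  #13 pop 0: in=[-4,2] → [-4,2] (was [-4,0]); enqueue [5]
  #14 pop 1: in=[-4,2] → [-4,2] (was [-4,1]); enqueue [0]
  #15 pop 2: in=[-4,4] → [-4,3] (was [-4,2]); enqueue [1]
  #16 pop 3: in=[-4,2] → [-2,4] (was [-2,2]); enqueue []
  #17 pop 4: in=[-4,3] → [-4,4] (no change)
  #18 pop 5: in=[-4,4] → [-4,4] (was [-4,2]); enqueue [3,4]
  #19 pop 0: in=[-4,4] → [-4,4] (was [-4,2]); enqueue [5]
  #20 pop 1: in=[-4,4] → [-4,4] (was [-4,2]); enqueue [0,2]
  #21 pop 3: in=[-4,4] → [-2,4] (no change)
  #22 pop 4: in=[-4,4] → [-4,4] (no change)
  #23 pop 5: in=[-4,4] → [-4,4] (no change)
  #24 pop 0: in=[-4,4] → [-4,4] (no change)
  #25 pop 2: in=[-4,4] → [-4,3] (no change)

Fixpoint:
  val[0] = [-4,4]
  val[1] = [-4,4]
  val[2] = [-4,3]
  val[3] = [-2,4]
  val[4] = [-4,4]
  val[5] = [-4,4]

[-4,4]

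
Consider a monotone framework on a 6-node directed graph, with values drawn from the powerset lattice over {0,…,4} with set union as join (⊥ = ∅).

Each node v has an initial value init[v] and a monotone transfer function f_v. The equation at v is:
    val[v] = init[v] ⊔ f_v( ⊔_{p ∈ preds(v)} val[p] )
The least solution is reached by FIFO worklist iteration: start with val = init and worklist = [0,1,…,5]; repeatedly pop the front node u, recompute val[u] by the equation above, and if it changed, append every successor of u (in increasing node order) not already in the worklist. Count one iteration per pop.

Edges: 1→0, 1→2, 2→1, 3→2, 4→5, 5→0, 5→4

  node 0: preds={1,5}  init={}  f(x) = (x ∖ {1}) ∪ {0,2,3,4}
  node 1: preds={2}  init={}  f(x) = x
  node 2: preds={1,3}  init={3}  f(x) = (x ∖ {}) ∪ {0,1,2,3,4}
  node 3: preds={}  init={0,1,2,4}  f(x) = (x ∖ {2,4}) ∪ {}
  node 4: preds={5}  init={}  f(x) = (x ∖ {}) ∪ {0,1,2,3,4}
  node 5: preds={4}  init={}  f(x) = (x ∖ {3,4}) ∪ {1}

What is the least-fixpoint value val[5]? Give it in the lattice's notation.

{0,1,2}

Trace (11 dequeues):
  [1] u=0 | in {} | out {0,2,3,4} | prev {} | push {}
  [2] u=1 | in {3} | out {3} | prev {} | push {0}
  [3] u=2 | in {0,1,2,3,4} | out {0,1,2,3,4} | prev {3} | push {1}
  [4] u=3 | in {} | out {0,1,2,4} | ==
  [5] u=4 | in {} | out {0,1,2,3,4} | prev {} | push {}
  [6] u=5 | in {0,1,2,3,4} | out {0,1,2} | prev {} | push {4}
  [7] u=0 | in {0,1,2,3} | out {0,2,3,4} | ==
  [8] u=1 | in {0,1,2,3,4} | out {0,1,2,3,4} | prev {3} | push {0,2}
  [9] u=4 | in {0,1,2} | out {0,1,2,3,4} | ==
  [10] u=0 | in {0,1,2,3,4} | out {0,2,3,4} | ==
  [11] u=2 | in {0,1,2,3,4} | out {0,1,2,3,4} | ==

Converged values:
  [0] {0,2,3,4}
  [1] {0,1,2,3,4}
  [2] {0,1,2,3,4}
  [3] {0,1,2,4}
  [4] {0,1,2,3,4}
  [5] {0,1,2}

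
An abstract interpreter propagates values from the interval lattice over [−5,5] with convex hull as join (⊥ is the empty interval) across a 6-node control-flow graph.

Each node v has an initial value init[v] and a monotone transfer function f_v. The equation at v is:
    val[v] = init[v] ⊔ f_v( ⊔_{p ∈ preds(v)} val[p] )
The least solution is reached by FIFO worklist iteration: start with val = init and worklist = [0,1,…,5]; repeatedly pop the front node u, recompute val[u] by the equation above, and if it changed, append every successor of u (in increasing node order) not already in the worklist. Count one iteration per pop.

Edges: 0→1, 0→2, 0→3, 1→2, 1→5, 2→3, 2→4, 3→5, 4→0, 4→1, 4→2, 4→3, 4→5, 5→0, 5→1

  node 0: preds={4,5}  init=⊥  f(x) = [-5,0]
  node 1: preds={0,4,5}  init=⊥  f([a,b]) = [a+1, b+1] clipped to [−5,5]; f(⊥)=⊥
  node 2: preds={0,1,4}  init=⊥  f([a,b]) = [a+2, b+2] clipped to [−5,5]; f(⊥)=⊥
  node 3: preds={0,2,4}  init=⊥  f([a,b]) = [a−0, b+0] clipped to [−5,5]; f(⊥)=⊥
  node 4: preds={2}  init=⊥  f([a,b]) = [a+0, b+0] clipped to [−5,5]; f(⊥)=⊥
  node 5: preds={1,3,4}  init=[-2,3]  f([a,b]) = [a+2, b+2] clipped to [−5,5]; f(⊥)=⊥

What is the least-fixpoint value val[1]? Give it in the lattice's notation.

Worklist (11 pops):
  #1 pop 0: in=[-2,3] → [-5,0] (was ⊥); enqueue []
  #2 pop 1: in=[-5,3] → [-4,4] (was ⊥); enqueue []
  #3 pop 2: in=[-5,4] → [-3,5] (was ⊥); enqueue []
  #4 pop 3: in=[-5,5] → [-5,5] (was ⊥); enqueue []
  #5 pop 4: in=[-3,5] → [-3,5] (was ⊥); enqueue [0,1,2,3]
  #6 pop 5: in=[-5,5] → [-3,5] (was [-2,3]); enqueue []
  #7 pop 0: in=[-3,5] → [-5,0] (no change)
  #8 pop 1: in=[-5,5] → [-4,5] (was [-4,4]); enqueue [5]
  #9 pop 2: in=[-5,5] → [-3,5] (no change)
  #10 pop 3: in=[-5,5] → [-5,5] (no change)
  #11 pop 5: in=[-5,5] → [-3,5] (no change)

Fixpoint:
  val[0] = [-5,0]
  val[1] = [-4,5]
  val[2] = [-3,5]
  val[3] = [-5,5]
  val[4] = [-3,5]
  val[5] = [-3,5]

[-4,5]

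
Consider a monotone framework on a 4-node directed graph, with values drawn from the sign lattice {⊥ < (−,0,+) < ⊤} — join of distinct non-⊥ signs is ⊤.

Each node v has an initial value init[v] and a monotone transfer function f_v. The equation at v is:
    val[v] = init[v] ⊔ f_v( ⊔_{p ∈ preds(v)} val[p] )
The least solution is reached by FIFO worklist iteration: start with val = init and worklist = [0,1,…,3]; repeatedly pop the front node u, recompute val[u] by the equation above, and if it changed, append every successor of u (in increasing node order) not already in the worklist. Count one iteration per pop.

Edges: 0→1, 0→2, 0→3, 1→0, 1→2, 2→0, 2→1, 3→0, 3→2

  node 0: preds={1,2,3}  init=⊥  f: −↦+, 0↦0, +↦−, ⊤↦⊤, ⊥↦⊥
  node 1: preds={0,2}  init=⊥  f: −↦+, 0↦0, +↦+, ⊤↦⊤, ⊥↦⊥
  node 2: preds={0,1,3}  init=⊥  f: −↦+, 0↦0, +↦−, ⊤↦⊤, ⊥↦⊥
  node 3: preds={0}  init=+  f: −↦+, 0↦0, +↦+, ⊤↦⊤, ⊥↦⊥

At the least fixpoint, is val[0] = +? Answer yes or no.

Iteration log — 10 steps:
  step 1. node 0  ⊔preds=+  new=−  old=⊥  +wl: 
  step 2. node 1  ⊔preds=−  new=+  old=⊥  +wl: 0
  step 3. node 2  ⊔preds=⊤  new=⊤  old=⊥  +wl: 1
  step 4. node 3  ⊔preds=−  new=+  stable
  step 5. node 0  ⊔preds=⊤  new=⊤  old=−  +wl: 2,3
  step 6. node 1  ⊔preds=⊤  new=⊤  old=+  +wl: 0
  step 7. node 2  ⊔preds=⊤  new=⊤  stable
  step 8. node 3  ⊔preds=⊤  new=⊤  old=+  +wl: 2
  step 9. node 0  ⊔preds=⊤  new=⊤  stable
  step 10. node 2  ⊔preds=⊤  new=⊤  stable

Least fixpoint reached:
  node 0: ⊤
  node 1: ⊤
  node 2: ⊤
  node 3: ⊤

no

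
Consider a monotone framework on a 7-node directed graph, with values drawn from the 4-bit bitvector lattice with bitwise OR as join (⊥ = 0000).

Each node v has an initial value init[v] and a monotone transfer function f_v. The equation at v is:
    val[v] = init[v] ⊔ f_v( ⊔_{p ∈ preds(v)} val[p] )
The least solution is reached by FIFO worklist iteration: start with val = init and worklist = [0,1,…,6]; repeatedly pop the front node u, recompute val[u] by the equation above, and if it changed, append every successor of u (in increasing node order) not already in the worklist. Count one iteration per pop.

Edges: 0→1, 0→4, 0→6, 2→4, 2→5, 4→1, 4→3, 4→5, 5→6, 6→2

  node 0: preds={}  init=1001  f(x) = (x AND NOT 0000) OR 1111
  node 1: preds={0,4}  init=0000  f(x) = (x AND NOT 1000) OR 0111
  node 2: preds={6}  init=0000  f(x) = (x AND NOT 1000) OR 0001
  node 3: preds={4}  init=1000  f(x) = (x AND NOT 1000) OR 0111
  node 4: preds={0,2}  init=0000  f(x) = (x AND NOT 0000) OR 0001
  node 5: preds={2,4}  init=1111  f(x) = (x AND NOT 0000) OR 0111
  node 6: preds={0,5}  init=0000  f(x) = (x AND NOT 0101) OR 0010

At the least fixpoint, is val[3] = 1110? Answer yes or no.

Worklist (12 pops):
  #1 pop 0: in=0000 → 1111 (was 1001); enqueue []
  #2 pop 1: in=1111 → 0111 (was 0000); enqueue []
  #3 pop 2: in=0000 → 0001 (was 0000); enqueue []
  #4 pop 3: in=0000 → 1111 (was 1000); enqueue []
  #5 pop 4: in=1111 → 1111 (was 0000); enqueue [1,3]
  #6 pop 5: in=1111 → 1111 (no change)
  #7 pop 6: in=1111 → 1010 (was 0000); enqueue [2]
  #8 pop 1: in=1111 → 0111 (no change)
  #9 pop 3: in=1111 → 1111 (no change)
  #10 pop 2: in=1010 → 0011 (was 0001); enqueue [4,5]
  #11 pop 4: in=1111 → 1111 (no change)
  #12 pop 5: in=1111 → 1111 (no change)

Fixpoint:
  val[0] = 1111
  val[1] = 0111
  val[2] = 0011
  val[3] = 1111
  val[4] = 1111
  val[5] = 1111
  val[6] = 1010

no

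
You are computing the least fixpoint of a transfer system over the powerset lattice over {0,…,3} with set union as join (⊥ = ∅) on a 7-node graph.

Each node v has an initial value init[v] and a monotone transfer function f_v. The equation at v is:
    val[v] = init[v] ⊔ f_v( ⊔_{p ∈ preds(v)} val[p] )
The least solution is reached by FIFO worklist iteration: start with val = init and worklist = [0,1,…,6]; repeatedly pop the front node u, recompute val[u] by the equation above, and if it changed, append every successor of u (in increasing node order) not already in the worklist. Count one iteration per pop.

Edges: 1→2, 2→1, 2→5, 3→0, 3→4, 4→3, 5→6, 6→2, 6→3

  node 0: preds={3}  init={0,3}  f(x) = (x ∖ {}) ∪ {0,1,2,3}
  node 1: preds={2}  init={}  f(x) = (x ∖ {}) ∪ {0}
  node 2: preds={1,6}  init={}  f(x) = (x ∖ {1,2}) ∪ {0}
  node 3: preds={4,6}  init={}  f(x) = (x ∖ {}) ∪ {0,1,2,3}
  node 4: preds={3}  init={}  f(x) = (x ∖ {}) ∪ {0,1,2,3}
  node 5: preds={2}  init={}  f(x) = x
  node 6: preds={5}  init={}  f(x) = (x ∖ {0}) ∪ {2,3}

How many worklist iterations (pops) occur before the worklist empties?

15

Worklist (15 pops):
  #1 pop 0: in={} → {0,1,2,3} (was {0,3}); enqueue []
  #2 pop 1: in={} → {0} (was {}); enqueue []
  #3 pop 2: in={0} → {0} (was {}); enqueue [1]
  #4 pop 3: in={} → {0,1,2,3} (was {}); enqueue [0]
  #5 pop 4: in={0,1,2,3} → {0,1,2,3} (was {}); enqueue [3]
  #6 pop 5: in={0} → {0} (was {}); enqueue []
  #7 pop 6: in={0} → {2,3} (was {}); enqueue [2]
  #8 pop 1: in={0} → {0} (no change)
  #9 pop 0: in={0,1,2,3} → {0,1,2,3} (no change)
  #10 pop 3: in={0,1,2,3} → {0,1,2,3} (no change)
  #11 pop 2: in={0,2,3} → {0,3} (was {0}); enqueue [1,5]
  #12 pop 1: in={0,3} → {0,3} (was {0}); enqueue [2]
  #13 pop 5: in={0,3} → {0,3} (was {0}); enqueue [6]
  #14 pop 2: in={0,2,3} → {0,3} (no change)
  #15 pop 6: in={0,3} → {2,3} (no change)

Fixpoint:
  val[0] = {0,1,2,3}
  val[1] = {0,3}
  val[2] = {0,3}
  val[3] = {0,1,2,3}
  val[4] = {0,1,2,3}
  val[5] = {0,3}
  val[6] = {2,3}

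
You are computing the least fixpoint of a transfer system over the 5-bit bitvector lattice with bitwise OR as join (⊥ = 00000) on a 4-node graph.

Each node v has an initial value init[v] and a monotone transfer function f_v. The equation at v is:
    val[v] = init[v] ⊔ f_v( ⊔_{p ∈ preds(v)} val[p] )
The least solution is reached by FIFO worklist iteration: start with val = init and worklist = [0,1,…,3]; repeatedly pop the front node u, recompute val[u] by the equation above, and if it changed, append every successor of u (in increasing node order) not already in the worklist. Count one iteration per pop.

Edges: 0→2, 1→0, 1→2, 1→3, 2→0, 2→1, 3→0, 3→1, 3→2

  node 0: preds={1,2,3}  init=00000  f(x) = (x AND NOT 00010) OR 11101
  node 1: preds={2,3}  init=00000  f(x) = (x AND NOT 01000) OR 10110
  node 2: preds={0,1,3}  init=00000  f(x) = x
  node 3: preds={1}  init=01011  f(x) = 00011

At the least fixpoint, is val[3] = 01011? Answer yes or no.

yes

Iteration log — 6 steps:
  step 1. node 0  ⊔preds=01011  new=11101  old=00000  +wl: 
  step 2. node 1  ⊔preds=01011  new=10111  old=00000  +wl: 0
  step 3. node 2  ⊔preds=11111  new=11111  old=00000  +wl: 1
  step 4. node 3  ⊔preds=10111  new=01011  stable
  step 5. node 0  ⊔preds=11111  new=11101  stable
  step 6. node 1  ⊔preds=11111  new=10111  stable

Least fixpoint reached:
  node 0: 11101
  node 1: 10111
  node 2: 11111
  node 3: 01011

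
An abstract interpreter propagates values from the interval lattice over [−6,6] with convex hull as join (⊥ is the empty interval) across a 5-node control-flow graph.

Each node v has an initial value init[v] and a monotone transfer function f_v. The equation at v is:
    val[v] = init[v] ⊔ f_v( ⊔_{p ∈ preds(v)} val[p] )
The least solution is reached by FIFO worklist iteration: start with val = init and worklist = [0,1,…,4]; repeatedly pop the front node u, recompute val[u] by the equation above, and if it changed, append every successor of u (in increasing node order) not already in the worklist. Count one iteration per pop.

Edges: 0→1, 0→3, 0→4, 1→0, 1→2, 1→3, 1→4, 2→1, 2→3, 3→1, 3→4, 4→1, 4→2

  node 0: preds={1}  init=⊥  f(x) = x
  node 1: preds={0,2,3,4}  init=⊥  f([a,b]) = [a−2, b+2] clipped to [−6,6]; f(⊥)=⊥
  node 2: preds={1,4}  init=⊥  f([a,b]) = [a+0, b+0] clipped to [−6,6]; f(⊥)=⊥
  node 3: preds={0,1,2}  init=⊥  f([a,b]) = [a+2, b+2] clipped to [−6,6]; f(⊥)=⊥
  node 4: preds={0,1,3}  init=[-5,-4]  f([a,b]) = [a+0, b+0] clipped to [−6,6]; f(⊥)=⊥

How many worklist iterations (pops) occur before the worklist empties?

20

Iteration log — 20 steps:
  step 1. node 0  ⊔preds=⊥  new=⊥  stable
  step 2. node 1  ⊔preds=[-5,-4]  new=[-6,-2]  old=⊥  +wl: 0
  step 3. node 2  ⊔preds=[-6,-2]  new=[-6,-2]  old=⊥  +wl: 1
  step 4. node 3  ⊔preds=[-6,-2]  new=[-4,0]  old=⊥  +wl: 
  step 5. node 4  ⊔preds=[-6,0]  new=[-6,0]  old=[-5,-4]  +wl: 2
  step 6. node 0  ⊔preds=[-6,-2]  new=[-6,-2]  old=⊥  +wl: 3,4
  step 7. node 1  ⊔preds=[-6,0]  new=[-6,2]  old=[-6,-2]  +wl: 0
  step 8. node 2  ⊔preds=[-6,2]  new=[-6,2]  old=[-6,-2]  +wl: 1
  step 9. node 3  ⊔preds=[-6,2]  new=[-4,4]  old=[-4,0]  +wl: 
  step 10. node 4  ⊔preds=[-6,4]  new=[-6,4]  old=[-6,0]  +wl: 2
  step 11. node 0  ⊔preds=[-6,2]  new=[-6,2]  old=[-6,-2]  +wl: 3,4
  step 12. node 1  ⊔preds=[-6,4]  new=[-6,6]  old=[-6,2]  +wl: 0
  step 13. node 2  ⊔preds=[-6,6]  new=[-6,6]  old=[-6,2]  +wl: 1
  step 14. node 3  ⊔preds=[-6,6]  new=[-4,6]  old=[-4,4]  +wl: 
  step 15. node 4  ⊔preds=[-6,6]  new=[-6,6]  old=[-6,4]  +wl: 2
  step 16. node 0  ⊔preds=[-6,6]  new=[-6,6]  old=[-6,2]  +wl: 3,4
  step 17. node 1  ⊔preds=[-6,6]  new=[-6,6]  stable
  step 18. node 2  ⊔preds=[-6,6]  new=[-6,6]  stable
  step 19. node 3  ⊔preds=[-6,6]  new=[-4,6]  stable
  step 20. node 4  ⊔preds=[-6,6]  new=[-6,6]  stable

Least fixpoint reached:
  node 0: [-6,6]
  node 1: [-6,6]
  node 2: [-6,6]
  node 3: [-4,6]
  node 4: [-6,6]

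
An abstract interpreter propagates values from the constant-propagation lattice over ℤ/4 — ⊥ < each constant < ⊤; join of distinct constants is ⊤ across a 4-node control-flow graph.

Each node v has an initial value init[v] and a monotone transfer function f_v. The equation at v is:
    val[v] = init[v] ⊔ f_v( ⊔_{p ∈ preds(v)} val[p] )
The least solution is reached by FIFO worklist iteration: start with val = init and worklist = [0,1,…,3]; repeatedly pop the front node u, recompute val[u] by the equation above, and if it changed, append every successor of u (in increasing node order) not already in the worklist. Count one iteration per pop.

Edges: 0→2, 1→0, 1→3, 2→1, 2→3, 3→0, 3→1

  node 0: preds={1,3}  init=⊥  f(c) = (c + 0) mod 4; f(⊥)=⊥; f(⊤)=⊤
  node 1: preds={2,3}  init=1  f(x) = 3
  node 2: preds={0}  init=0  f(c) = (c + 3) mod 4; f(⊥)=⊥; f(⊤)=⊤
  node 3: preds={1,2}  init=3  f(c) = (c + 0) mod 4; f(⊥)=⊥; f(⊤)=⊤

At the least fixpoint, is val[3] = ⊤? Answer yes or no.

yes

Trace (6 dequeues):
  [1] u=0 | in ⊤ | out ⊤ | prev ⊥ | push {}
  [2] u=1 | in ⊤ | out ⊤ | prev 1 | push {0}
  [3] u=2 | in ⊤ | out ⊤ | prev 0 | push {1}
  [4] u=3 | in ⊤ | out ⊤ | prev 3 | push {}
  [5] u=0 | in ⊤ | out ⊤ | ==
  [6] u=1 | in ⊤ | out ⊤ | ==

Converged values:
  [0] ⊤
  [1] ⊤
  [2] ⊤
  [3] ⊤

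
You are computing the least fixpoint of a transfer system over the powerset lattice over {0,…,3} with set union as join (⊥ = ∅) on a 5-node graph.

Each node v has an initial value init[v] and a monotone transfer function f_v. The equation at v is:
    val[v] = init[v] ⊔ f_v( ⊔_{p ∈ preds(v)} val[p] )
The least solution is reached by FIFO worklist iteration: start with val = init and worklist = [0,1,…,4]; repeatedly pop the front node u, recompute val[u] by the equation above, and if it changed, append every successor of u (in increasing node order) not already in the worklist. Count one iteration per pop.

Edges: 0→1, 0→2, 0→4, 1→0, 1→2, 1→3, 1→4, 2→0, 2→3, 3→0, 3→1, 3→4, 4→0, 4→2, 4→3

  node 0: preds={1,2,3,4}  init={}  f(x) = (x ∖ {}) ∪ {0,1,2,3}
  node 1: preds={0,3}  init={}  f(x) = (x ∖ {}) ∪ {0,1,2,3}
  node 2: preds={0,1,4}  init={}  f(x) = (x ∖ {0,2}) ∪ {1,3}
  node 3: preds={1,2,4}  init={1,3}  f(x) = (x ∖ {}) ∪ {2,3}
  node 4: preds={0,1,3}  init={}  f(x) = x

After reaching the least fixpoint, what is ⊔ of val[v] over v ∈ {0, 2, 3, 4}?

{0,1,2,3}

Trace (9 dequeues):
  [1] u=0 | in {1,3} | out {0,1,2,3} | prev {} | push {}
  [2] u=1 | in {0,1,2,3} | out {0,1,2,3} | prev {} | push {0}
  [3] u=2 | in {0,1,2,3} | out {1,3} | prev {} | push {}
  [4] u=3 | in {0,1,2,3} | out {0,1,2,3} | prev {1,3} | push {1}
  [5] u=4 | in {0,1,2,3} | out {0,1,2,3} | prev {} | push {2,3}
  [6] u=0 | in {0,1,2,3} | out {0,1,2,3} | ==
  [7] u=1 | in {0,1,2,3} | out {0,1,2,3} | ==
  [8] u=2 | in {0,1,2,3} | out {1,3} | ==
  [9] u=3 | in {0,1,2,3} | out {0,1,2,3} | ==

Converged values:
  [0] {0,1,2,3}
  [1] {0,1,2,3}
  [2] {1,3}
  [3] {0,1,2,3}
  [4] {0,1,2,3}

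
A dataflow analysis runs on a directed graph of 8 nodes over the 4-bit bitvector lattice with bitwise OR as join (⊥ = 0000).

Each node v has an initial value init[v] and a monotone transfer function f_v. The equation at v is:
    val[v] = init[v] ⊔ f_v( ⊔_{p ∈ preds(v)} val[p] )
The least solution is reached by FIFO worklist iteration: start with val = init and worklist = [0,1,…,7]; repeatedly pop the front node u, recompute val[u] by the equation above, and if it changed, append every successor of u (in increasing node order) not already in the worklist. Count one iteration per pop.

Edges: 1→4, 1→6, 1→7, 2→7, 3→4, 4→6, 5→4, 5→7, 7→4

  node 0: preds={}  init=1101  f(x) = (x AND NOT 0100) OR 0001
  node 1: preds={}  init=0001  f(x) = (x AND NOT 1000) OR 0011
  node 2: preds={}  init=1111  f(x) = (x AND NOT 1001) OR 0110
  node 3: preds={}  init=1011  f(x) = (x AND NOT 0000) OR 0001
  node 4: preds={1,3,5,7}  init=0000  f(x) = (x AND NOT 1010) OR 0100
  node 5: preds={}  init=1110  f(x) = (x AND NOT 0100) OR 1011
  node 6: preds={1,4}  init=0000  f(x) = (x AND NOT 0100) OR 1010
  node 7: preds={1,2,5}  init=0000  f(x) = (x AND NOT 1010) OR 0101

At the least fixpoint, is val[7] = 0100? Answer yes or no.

Worklist (9 pops):
  #1 pop 0: in=0000 → 1101 (no change)
  #2 pop 1: in=0000 → 0011 (was 0001); enqueue []
  #3 pop 2: in=0000 → 1111 (no change)
  #4 pop 3: in=0000 → 1011 (no change)
  #5 pop 4: in=1111 → 0101 (was 0000); enqueue []
  #6 pop 5: in=0000 → 1111 (was 1110); enqueue [4]
  #7 pop 6: in=0111 → 1011 (was 0000); enqueue []
  #8 pop 7: in=1111 → 0101 (was 0000); enqueue []
  #9 pop 4: in=1111 → 0101 (no change)

Fixpoint:
  val[0] = 1101
  val[1] = 0011
  val[2] = 1111
  val[3] = 1011
  val[4] = 0101
  val[5] = 1111
  val[6] = 1011
  val[7] = 0101

no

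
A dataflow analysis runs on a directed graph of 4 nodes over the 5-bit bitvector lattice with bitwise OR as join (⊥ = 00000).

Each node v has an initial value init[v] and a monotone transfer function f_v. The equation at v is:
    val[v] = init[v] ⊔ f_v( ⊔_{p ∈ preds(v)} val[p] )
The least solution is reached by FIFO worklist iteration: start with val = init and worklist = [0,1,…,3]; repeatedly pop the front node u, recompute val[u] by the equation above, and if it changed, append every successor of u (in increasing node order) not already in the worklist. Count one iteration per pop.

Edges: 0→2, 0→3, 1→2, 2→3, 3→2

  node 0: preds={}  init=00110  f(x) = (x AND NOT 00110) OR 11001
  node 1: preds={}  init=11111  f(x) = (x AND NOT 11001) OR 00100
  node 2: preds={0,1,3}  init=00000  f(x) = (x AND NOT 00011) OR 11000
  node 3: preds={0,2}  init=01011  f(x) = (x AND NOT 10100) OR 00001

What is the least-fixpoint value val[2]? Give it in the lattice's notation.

Worklist (4 pops):
  #1 pop 0: in=00000 → 11111 (was 00110); enqueue []
  #2 pop 1: in=00000 → 11111 (no change)
  #3 pop 2: in=11111 → 11100 (was 00000); enqueue []
  #4 pop 3: in=11111 → 01011 (no change)

Fixpoint:
  val[0] = 11111
  val[1] = 11111
  val[2] = 11100
  val[3] = 01011

11100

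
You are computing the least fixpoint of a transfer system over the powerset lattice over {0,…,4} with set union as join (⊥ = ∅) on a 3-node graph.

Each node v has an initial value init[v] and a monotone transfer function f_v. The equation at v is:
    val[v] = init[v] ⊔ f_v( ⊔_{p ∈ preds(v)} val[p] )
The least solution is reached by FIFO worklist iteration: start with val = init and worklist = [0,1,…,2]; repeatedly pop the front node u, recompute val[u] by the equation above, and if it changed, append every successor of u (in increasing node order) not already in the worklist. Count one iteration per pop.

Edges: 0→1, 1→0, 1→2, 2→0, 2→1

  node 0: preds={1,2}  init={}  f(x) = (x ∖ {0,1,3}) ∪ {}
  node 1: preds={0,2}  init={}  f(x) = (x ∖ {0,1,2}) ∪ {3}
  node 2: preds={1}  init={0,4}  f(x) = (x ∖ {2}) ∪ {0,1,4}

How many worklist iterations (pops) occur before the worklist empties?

5

Iteration log — 5 steps:
  step 1. node 0  ⊔preds={0,4}  new={4}  old={}  +wl: 
  step 2. node 1  ⊔preds={0,4}  new={3,4}  old={}  +wl: 0
  step 3. node 2  ⊔preds={3,4}  new={0,1,3,4}  old={0,4}  +wl: 1
  step 4. node 0  ⊔preds={0,1,3,4}  new={4}  stable
  step 5. node 1  ⊔preds={0,1,3,4}  new={3,4}  stable

Least fixpoint reached:
  node 0: {4}
  node 1: {3,4}
  node 2: {0,1,3,4}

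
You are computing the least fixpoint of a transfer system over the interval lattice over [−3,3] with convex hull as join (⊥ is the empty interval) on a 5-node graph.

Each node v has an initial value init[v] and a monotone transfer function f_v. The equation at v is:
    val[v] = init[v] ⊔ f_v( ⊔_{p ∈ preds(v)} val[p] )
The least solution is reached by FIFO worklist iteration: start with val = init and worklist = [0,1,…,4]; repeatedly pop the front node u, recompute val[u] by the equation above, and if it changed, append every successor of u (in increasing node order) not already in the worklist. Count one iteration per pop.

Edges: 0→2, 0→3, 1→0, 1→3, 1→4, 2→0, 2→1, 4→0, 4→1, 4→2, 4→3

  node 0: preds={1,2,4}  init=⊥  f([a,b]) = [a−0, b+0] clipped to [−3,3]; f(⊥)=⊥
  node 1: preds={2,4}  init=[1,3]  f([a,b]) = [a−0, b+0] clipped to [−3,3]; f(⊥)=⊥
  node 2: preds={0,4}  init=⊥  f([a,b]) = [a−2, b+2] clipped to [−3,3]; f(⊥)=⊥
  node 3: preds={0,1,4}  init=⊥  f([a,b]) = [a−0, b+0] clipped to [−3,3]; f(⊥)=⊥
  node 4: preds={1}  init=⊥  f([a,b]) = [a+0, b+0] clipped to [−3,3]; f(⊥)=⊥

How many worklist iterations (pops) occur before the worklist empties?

Worklist (20 pops):
  #1 pop 0: in=[1,3] → [1,3] (was ⊥); enqueue []
  #2 pop 1: in=⊥ → [1,3] (no change)
  #3 pop 2: in=[1,3] → [-1,3] (was ⊥); enqueue [0,1]
  #4 pop 3: in=[1,3] → [1,3] (was ⊥); enqueue []
  #5 pop 4: in=[1,3] → [1,3] (was ⊥); enqueue [2,3]
  #6 pop 0: in=[-1,3] → [-1,3] (was [1,3]); enqueue []
  #7 pop 1: in=[-1,3] → [-1,3] (was [1,3]); enqueue [0,4]
  #8 pop 2: in=[-1,3] → [-3,3] (was [-1,3]); enqueue [1]
  #9 pop 3: in=[-1,3] → [-1,3] (was [1,3]); enqueue []
  #10 pop 0: in=[-3,3] → [-3,3] (was [-1,3]); enqueue [2,3]
  #11 pop 4: in=[-1,3] → [-1,3] (was [1,3]); enqueue [0]
  #12 pop 1: in=[-3,3] → [-3,3] (was [-1,3]); enqueue [4]
  #13 pop 2: in=[-3,3] → [-3,3] (no change)
  #14 pop 3: in=[-3,3] → [-3,3] (was [-1,3]); enqueue []
  #15 pop 0: in=[-3,3] → [-3,3] (no change)
  #16 pop 4: in=[-3,3] → [-3,3] (was [-1,3]); enqueue [0,1,2,3]
  #17 pop 0: in=[-3,3] → [-3,3] (no change)
  #18 pop 1: in=[-3,3] → [-3,3] (no change)
  #19 pop 2: in=[-3,3] → [-3,3] (no change)
  #20 pop 3: in=[-3,3] → [-3,3] (no change)

Fixpoint:
  val[0] = [-3,3]
  val[1] = [-3,3]
  val[2] = [-3,3]
  val[3] = [-3,3]
  val[4] = [-3,3]

20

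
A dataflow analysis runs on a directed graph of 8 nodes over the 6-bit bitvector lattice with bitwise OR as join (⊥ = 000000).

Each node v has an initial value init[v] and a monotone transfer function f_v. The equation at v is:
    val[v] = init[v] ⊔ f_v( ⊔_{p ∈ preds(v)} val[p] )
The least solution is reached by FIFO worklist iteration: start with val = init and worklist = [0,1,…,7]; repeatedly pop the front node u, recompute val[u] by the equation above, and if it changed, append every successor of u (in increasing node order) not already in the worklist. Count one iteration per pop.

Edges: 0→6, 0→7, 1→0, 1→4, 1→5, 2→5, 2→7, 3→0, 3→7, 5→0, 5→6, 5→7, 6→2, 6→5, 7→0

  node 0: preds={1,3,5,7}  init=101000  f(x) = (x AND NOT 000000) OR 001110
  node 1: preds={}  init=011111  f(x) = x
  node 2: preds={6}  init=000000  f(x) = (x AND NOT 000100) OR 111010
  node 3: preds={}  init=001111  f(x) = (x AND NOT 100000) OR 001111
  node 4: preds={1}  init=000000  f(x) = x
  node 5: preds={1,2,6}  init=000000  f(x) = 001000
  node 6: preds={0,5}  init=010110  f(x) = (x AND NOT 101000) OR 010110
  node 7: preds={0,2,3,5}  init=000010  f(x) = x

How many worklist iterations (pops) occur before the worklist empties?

Iteration log — 12 steps:
  step 1. node 0  ⊔preds=011111  new=111111  old=101000  +wl: 
  step 2. node 1  ⊔preds=000000  new=011111  stable
  step 3. node 2  ⊔preds=010110  new=111010  old=000000  +wl: 
  step 4. node 3  ⊔preds=000000  new=001111  stable
  step 5. node 4  ⊔preds=011111  new=011111  old=000000  +wl: 
  step 6. node 5  ⊔preds=111111  new=001000  old=000000  +wl: 0
  step 7. node 6  ⊔preds=111111  new=010111  old=010110  +wl: 2,5
  step 8. node 7  ⊔preds=111111  new=111111  old=000010  +wl: 
  step 9. node 0  ⊔preds=111111  new=111111  stable
  step 10. node 2  ⊔preds=010111  new=111011  old=111010  +wl: 7
  step 11. node 5  ⊔preds=111111  new=001000  stable
  step 12. node 7  ⊔preds=111111  new=111111  stable

Least fixpoint reached:
  node 0: 111111
  node 1: 011111
  node 2: 111011
  node 3: 001111
  node 4: 011111
  node 5: 001000
  node 6: 010111
  node 7: 111111

12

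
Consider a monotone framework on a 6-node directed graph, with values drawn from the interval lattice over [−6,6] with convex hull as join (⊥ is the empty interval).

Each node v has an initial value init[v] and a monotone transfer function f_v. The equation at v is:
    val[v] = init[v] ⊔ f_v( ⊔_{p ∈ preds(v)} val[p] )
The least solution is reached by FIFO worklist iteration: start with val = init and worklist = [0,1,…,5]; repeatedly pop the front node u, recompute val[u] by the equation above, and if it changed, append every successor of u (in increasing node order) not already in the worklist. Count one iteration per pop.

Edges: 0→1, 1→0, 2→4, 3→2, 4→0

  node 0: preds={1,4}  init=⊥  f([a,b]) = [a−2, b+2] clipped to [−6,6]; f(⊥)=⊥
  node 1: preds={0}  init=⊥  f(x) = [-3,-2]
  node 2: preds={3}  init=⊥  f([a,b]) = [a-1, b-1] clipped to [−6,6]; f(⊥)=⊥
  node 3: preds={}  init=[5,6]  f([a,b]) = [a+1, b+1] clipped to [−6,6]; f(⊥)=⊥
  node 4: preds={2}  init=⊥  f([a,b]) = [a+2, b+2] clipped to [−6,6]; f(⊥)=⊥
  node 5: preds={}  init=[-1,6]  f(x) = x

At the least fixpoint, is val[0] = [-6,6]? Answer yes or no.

no

Iteration log — 8 steps:
  step 1. node 0  ⊔preds=⊥  new=⊥  stable
  step 2. node 1  ⊔preds=⊥  new=[-3,-2]  old=⊥  +wl: 0
  step 3. node 2  ⊔preds=[5,6]  new=[4,5]  old=⊥  +wl: 
  step 4. node 3  ⊔preds=⊥  new=[5,6]  stable
  step 5. node 4  ⊔preds=[4,5]  new=[6,6]  old=⊥  +wl: 
  step 6. node 5  ⊔preds=⊥  new=[-1,6]  stable
  step 7. node 0  ⊔preds=[-3,6]  new=[-5,6]  old=⊥  +wl: 1
  step 8. node 1  ⊔preds=[-5,6]  new=[-3,-2]  stable

Least fixpoint reached:
  node 0: [-5,6]
  node 1: [-3,-2]
  node 2: [4,5]
  node 3: [5,6]
  node 4: [6,6]
  node 5: [-1,6]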